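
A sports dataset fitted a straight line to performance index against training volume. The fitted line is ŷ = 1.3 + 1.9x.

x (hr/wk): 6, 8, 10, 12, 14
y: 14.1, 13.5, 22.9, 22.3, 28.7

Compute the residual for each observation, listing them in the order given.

x=6: ŷ = 1.3 + 1.9·6 = 12.7; r = 14.1 − 12.7 = 1.4
x=8: ŷ = 1.3 + 1.9·8 = 16.5; r = 13.5 − 16.5 = -3
x=10: ŷ = 1.3 + 1.9·10 = 20.3; r = 22.9 − 20.3 = 2.6
x=12: ŷ = 1.3 + 1.9·12 = 24.1; r = 22.3 − 24.1 = -1.8
x=14: ŷ = 1.3 + 1.9·14 = 27.9; r = 28.7 − 27.9 = 0.8

1.4, -3, 2.6, -1.8, 0.8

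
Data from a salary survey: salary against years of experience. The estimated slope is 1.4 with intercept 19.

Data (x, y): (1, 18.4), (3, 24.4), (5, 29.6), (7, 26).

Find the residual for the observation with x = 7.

e = -2.8

ŷ = 19 + 1.4·7 = 28.8
e = 26 − 28.8 = -2.8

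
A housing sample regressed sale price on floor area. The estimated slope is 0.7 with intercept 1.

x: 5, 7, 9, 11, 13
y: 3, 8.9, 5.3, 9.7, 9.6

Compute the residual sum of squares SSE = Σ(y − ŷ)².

x=5: ŷ = 1 + 0.7·5 = 4.5; e = 3 − 4.5 = -1.5
x=7: ŷ = 1 + 0.7·7 = 5.9; e = 8.9 − 5.9 = 3
x=9: ŷ = 1 + 0.7·9 = 7.3; e = 5.3 − 7.3 = -2
x=11: ŷ = 1 + 0.7·11 = 8.7; e = 9.7 − 8.7 = 1
x=13: ŷ = 1 + 0.7·13 = 10.1; e = 9.6 − 10.1 = -0.5
SSE = 2.25 + 9 + 4 + 1 + 0.25 = 16.5

SSE = 16.5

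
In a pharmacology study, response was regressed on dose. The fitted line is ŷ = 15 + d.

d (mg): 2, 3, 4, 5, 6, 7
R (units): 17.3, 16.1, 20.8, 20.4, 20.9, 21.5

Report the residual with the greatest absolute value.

e = -1.9

d=2: ŷ = 15 + 2 = 17; e = 17.3 − 17 = 0.3
d=3: ŷ = 15 + 3 = 18; e = 16.1 − 18 = -1.9
d=4: ŷ = 15 + 4 = 19; e = 20.8 − 19 = 1.8
d=5: ŷ = 15 + 5 = 20; e = 20.4 − 20 = 0.4
d=6: ŷ = 15 + 6 = 21; e = 20.9 − 21 = -0.1
d=7: ŷ = 15 + 7 = 22; e = 21.5 − 22 = -0.5
Largest |e| is 1.9 at d = 3, residual -1.9.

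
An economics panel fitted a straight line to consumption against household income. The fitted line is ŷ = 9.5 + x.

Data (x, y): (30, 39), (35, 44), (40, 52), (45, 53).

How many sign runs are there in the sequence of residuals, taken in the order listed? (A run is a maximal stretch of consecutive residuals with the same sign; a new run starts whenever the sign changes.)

x=30: ŷ = 9.5 + 30 = 39.5; r = 39 − 39.5 = -0.5
x=35: ŷ = 9.5 + 35 = 44.5; r = 44 − 44.5 = -0.5
x=40: ŷ = 9.5 + 40 = 49.5; r = 52 − 49.5 = 2.5
x=45: ŷ = 9.5 + 45 = 54.5; r = 53 − 54.5 = -1.5
Signs: − − + −
Runs: −×2, +×1, −×1 → 3

3 runs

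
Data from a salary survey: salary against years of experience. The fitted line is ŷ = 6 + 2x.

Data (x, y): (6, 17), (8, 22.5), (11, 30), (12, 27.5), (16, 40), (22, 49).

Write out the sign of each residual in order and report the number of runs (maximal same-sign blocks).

x=6: ŷ = 6 + 2·6 = 18; e = 17 − 18 = -1
x=8: ŷ = 6 + 2·8 = 22; e = 22.5 − 22 = 0.5
x=11: ŷ = 6 + 2·11 = 28; e = 30 − 28 = 2
x=12: ŷ = 6 + 2·12 = 30; e = 27.5 − 30 = -2.5
x=16: ŷ = 6 + 2·16 = 38; e = 40 − 38 = 2
x=22: ŷ = 6 + 2·22 = 50; e = 49 − 50 = -1
Signs: − + + − + −
Runs: −×1, +×2, −×1, +×1, −×1 → 5

5 runs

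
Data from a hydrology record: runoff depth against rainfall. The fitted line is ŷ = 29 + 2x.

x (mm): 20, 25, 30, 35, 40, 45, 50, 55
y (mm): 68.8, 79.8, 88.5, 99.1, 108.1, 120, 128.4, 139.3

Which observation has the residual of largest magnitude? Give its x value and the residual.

x = 45, r = 1

x=20: ŷ = 29 + 2·20 = 69; r = 68.8 − 69 = -0.2
x=25: ŷ = 29 + 2·25 = 79; r = 79.8 − 79 = 0.8
x=30: ŷ = 29 + 2·30 = 89; r = 88.5 − 89 = -0.5
x=35: ŷ = 29 + 2·35 = 99; r = 99.1 − 99 = 0.1
x=40: ŷ = 29 + 2·40 = 109; r = 108.1 − 109 = -0.9
x=45: ŷ = 29 + 2·45 = 119; r = 120 − 119 = 1
x=50: ŷ = 29 + 2·50 = 129; r = 128.4 − 129 = -0.6
x=55: ŷ = 29 + 2·55 = 139; r = 139.3 − 139 = 0.3
Largest |r| is 1 at x = 45, residual 1.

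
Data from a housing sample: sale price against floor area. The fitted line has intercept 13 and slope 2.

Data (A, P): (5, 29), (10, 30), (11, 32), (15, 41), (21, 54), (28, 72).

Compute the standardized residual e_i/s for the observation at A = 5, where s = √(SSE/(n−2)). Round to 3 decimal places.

A=5: P̂ = 13 + 2·5 = 23; e = 29 − 23 = 6
A=10: P̂ = 13 + 2·10 = 33; e = 30 − 33 = -3
A=11: P̂ = 13 + 2·11 = 35; e = 32 − 35 = -3
A=15: P̂ = 13 + 2·15 = 43; e = 41 − 43 = -2
A=21: P̂ = 13 + 2·21 = 55; e = 54 − 55 = -1
A=28: P̂ = 13 + 2·28 = 69; e = 72 − 69 = 3
SSE = 36 + 9 + 9 + 4 + 1 + 9 = 68
s = √(68/4) = 4.12311
e/s = 6 / 4.12311 = 1.455

1.455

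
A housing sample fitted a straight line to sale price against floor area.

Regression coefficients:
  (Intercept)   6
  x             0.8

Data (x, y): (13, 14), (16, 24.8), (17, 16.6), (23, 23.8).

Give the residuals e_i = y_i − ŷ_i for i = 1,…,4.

x=13: ŷ = 6 + 0.8·13 = 16.4; e = 14 − 16.4 = -2.4
x=16: ŷ = 6 + 0.8·16 = 18.8; e = 24.8 − 18.8 = 6
x=17: ŷ = 6 + 0.8·17 = 19.6; e = 16.6 − 19.6 = -3
x=23: ŷ = 6 + 0.8·23 = 24.4; e = 23.8 − 24.4 = -0.6

-2.4, 6, -3, -0.6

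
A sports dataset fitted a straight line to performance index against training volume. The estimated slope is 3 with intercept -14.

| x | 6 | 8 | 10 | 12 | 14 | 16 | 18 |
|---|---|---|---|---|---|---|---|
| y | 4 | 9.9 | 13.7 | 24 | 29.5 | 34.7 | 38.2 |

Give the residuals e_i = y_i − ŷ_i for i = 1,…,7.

0, -0.1, -2.3, 2, 1.5, 0.7, -1.8

x=6: ŷ = -14 + 3·6 = 4; e = 4 − 4 = 0
x=8: ŷ = -14 + 3·8 = 10; e = 9.9 − 10 = -0.1
x=10: ŷ = -14 + 3·10 = 16; e = 13.7 − 16 = -2.3
x=12: ŷ = -14 + 3·12 = 22; e = 24 − 22 = 2
x=14: ŷ = -14 + 3·14 = 28; e = 29.5 − 28 = 1.5
x=16: ŷ = -14 + 3·16 = 34; e = 34.7 − 34 = 0.7
x=18: ŷ = -14 + 3·18 = 40; e = 38.2 − 40 = -1.8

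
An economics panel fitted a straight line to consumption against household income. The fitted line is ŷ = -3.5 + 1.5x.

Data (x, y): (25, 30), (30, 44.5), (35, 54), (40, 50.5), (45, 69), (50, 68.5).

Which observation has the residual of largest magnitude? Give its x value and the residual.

x=25: ŷ = -3.5 + 1.5·25 = 34; r = 30 − 34 = -4
x=30: ŷ = -3.5 + 1.5·30 = 41.5; r = 44.5 − 41.5 = 3
x=35: ŷ = -3.5 + 1.5·35 = 49; r = 54 − 49 = 5
x=40: ŷ = -3.5 + 1.5·40 = 56.5; r = 50.5 − 56.5 = -6
x=45: ŷ = -3.5 + 1.5·45 = 64; r = 69 − 64 = 5
x=50: ŷ = -3.5 + 1.5·50 = 71.5; r = 68.5 − 71.5 = -3
Largest |r| is 6 at x = 40, residual -6.

x = 40, r = -6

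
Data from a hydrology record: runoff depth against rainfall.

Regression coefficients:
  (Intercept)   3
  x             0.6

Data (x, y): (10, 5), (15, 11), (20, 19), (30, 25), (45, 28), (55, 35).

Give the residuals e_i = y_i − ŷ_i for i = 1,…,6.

-4, -1, 4, 4, -2, -1

x=10: ŷ = 3 + 0.6·10 = 9; e = 5 − 9 = -4
x=15: ŷ = 3 + 0.6·15 = 12; e = 11 − 12 = -1
x=20: ŷ = 3 + 0.6·20 = 15; e = 19 − 15 = 4
x=30: ŷ = 3 + 0.6·30 = 21; e = 25 − 21 = 4
x=45: ŷ = 3 + 0.6·45 = 30; e = 28 − 30 = -2
x=55: ŷ = 3 + 0.6·55 = 36; e = 35 − 36 = -1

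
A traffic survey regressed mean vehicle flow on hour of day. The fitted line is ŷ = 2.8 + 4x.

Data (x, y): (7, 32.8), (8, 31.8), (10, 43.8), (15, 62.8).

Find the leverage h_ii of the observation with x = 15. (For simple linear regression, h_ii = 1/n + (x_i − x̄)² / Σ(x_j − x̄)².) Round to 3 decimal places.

h = 0.908

x̄ = (7 + 8 + 10 + 15)/4 = 10
Σ(x − x̄)² = 9 + 4 + 0 + 25 = 38
h = 1/4 + (5)²/38 = 0.25 + 0.657895 = 0.908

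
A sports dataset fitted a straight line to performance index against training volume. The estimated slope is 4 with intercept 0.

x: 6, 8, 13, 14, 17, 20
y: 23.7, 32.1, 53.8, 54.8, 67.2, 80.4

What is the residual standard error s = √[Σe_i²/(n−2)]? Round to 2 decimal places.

x=6: ŷ = 4·6 = 24; e = 23.7 − 24 = -0.3
x=8: ŷ = 4·8 = 32; e = 32.1 − 32 = 0.1
x=13: ŷ = 4·13 = 52; e = 53.8 − 52 = 1.8
x=14: ŷ = 4·14 = 56; e = 54.8 − 56 = -1.2
x=17: ŷ = 4·17 = 68; e = 67.2 − 68 = -0.8
x=20: ŷ = 4·20 = 80; e = 80.4 − 80 = 0.4
SSE = 0.09 + 0.01 + 3.24 + 1.44 + 0.64 + 0.16 = 5.58
s = √(5.58/4) = √1.395 ≈ 1.18

s = 1.18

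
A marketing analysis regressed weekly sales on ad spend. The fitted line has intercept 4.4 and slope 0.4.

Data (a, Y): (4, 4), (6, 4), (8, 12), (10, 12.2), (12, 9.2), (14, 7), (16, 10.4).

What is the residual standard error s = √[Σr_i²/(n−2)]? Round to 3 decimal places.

s = 3.311

a=4: Ŷ = 4.4 + 0.4·4 = 6; r = 4 − 6 = -2
a=6: Ŷ = 4.4 + 0.4·6 = 6.8; r = 4 − 6.8 = -2.8
a=8: Ŷ = 4.4 + 0.4·8 = 7.6; r = 12 − 7.6 = 4.4
a=10: Ŷ = 4.4 + 0.4·10 = 8.4; r = 12.2 − 8.4 = 3.8
a=12: Ŷ = 4.4 + 0.4·12 = 9.2; r = 9.2 − 9.2 = 0
a=14: Ŷ = 4.4 + 0.4·14 = 10; r = 7 − 10 = -3
a=16: Ŷ = 4.4 + 0.4·16 = 10.8; r = 10.4 − 10.8 = -0.4
SSE = 4 + 7.84 + 19.36 + 14.44 + 0 + 9 + 0.16 = 54.8
s = √(54.8/5) = √10.96 ≈ 3.311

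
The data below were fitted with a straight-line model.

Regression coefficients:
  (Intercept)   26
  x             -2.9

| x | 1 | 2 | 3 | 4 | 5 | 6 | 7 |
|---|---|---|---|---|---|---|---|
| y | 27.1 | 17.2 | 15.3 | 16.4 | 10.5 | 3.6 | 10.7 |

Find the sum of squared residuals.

x=1: ŷ = 26 − 2.9·1 = 23.1; e = 27.1 − 23.1 = 4
x=2: ŷ = 26 − 2.9·2 = 20.2; e = 17.2 − 20.2 = -3
x=3: ŷ = 26 − 2.9·3 = 17.3; e = 15.3 − 17.3 = -2
x=4: ŷ = 26 − 2.9·4 = 14.4; e = 16.4 − 14.4 = 2
x=5: ŷ = 26 − 2.9·5 = 11.5; e = 10.5 − 11.5 = -1
x=6: ŷ = 26 − 2.9·6 = 8.6; e = 3.6 − 8.6 = -5
x=7: ŷ = 26 − 2.9·7 = 5.7; e = 10.7 − 5.7 = 5
SSE = 16 + 9 + 4 + 4 + 1 + 25 + 25 = 84

SSE = 84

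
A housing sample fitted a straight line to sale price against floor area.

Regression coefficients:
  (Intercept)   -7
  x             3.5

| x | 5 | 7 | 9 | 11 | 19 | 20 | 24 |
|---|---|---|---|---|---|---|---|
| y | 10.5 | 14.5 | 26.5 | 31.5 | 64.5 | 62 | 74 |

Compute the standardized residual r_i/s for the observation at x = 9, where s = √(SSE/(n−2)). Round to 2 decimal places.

0.65

x=5: ŷ = -7 + 3.5·5 = 10.5; r = 10.5 − 10.5 = 0
x=7: ŷ = -7 + 3.5·7 = 17.5; r = 14.5 − 17.5 = -3
x=9: ŷ = -7 + 3.5·9 = 24.5; r = 26.5 − 24.5 = 2
x=11: ŷ = -7 + 3.5·11 = 31.5; r = 31.5 − 31.5 = 0
x=19: ŷ = -7 + 3.5·19 = 59.5; r = 64.5 − 59.5 = 5
x=20: ŷ = -7 + 3.5·20 = 63; r = 62 − 63 = -1
x=24: ŷ = -7 + 3.5·24 = 77; r = 74 − 77 = -3
SSE = 0 + 9 + 4 + 0 + 25 + 1 + 9 = 48
s = √(48/5) = 3.09839
r/s = 2 / 3.09839 = 0.65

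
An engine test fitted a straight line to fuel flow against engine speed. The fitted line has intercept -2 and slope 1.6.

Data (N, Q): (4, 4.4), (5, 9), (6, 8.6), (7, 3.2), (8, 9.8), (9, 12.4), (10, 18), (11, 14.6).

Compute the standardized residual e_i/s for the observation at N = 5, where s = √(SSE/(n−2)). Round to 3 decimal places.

0.919

N=4: Q̂ = -2 + 1.6·4 = 4.4; e = 4.4 − 4.4 = 0
N=5: Q̂ = -2 + 1.6·5 = 6; e = 9 − 6 = 3
N=6: Q̂ = -2 + 1.6·6 = 7.6; e = 8.6 − 7.6 = 1
N=7: Q̂ = -2 + 1.6·7 = 9.2; e = 3.2 − 9.2 = -6
N=8: Q̂ = -2 + 1.6·8 = 10.8; e = 9.8 − 10.8 = -1
N=9: Q̂ = -2 + 1.6·9 = 12.4; e = 12.4 − 12.4 = 0
N=10: Q̂ = -2 + 1.6·10 = 14; e = 18 − 14 = 4
N=11: Q̂ = -2 + 1.6·11 = 15.6; e = 14.6 − 15.6 = -1
SSE = 0 + 9 + 1 + 36 + 1 + 0 + 16 + 1 = 64
s = √(64/6) = 3.26599
e/s = 3 / 3.26599 = 0.919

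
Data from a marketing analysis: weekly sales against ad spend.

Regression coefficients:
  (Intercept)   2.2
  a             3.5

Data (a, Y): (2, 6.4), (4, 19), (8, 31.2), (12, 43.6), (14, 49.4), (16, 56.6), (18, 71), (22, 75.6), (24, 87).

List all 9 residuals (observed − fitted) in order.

-2.8, 2.8, 1, -0.6, -1.8, -1.6, 5.8, -3.6, 0.8

a=2: Ŷ = 2.2 + 3.5·2 = 9.2; e = 6.4 − 9.2 = -2.8
a=4: Ŷ = 2.2 + 3.5·4 = 16.2; e = 19 − 16.2 = 2.8
a=8: Ŷ = 2.2 + 3.5·8 = 30.2; e = 31.2 − 30.2 = 1
a=12: Ŷ = 2.2 + 3.5·12 = 44.2; e = 43.6 − 44.2 = -0.6
a=14: Ŷ = 2.2 + 3.5·14 = 51.2; e = 49.4 − 51.2 = -1.8
a=16: Ŷ = 2.2 + 3.5·16 = 58.2; e = 56.6 − 58.2 = -1.6
a=18: Ŷ = 2.2 + 3.5·18 = 65.2; e = 71 − 65.2 = 5.8
a=22: Ŷ = 2.2 + 3.5·22 = 79.2; e = 75.6 − 79.2 = -3.6
a=24: Ŷ = 2.2 + 3.5·24 = 86.2; e = 87 − 86.2 = 0.8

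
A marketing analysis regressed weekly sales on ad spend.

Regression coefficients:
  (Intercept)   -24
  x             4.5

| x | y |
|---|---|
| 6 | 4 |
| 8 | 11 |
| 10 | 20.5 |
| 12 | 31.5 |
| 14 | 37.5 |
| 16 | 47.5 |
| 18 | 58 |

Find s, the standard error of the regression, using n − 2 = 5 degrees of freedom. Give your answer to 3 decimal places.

s = 1.265

x=6: ŷ = -24 + 4.5·6 = 3; e = 4 − 3 = 1
x=8: ŷ = -24 + 4.5·8 = 12; e = 11 − 12 = -1
x=10: ŷ = -24 + 4.5·10 = 21; e = 20.5 − 21 = -0.5
x=12: ŷ = -24 + 4.5·12 = 30; e = 31.5 − 30 = 1.5
x=14: ŷ = -24 + 4.5·14 = 39; e = 37.5 − 39 = -1.5
x=16: ŷ = -24 + 4.5·16 = 48; e = 47.5 − 48 = -0.5
x=18: ŷ = -24 + 4.5·18 = 57; e = 58 − 57 = 1
SSE = 1 + 1 + 0.25 + 2.25 + 2.25 + 0.25 + 1 = 8
s = √(8/5) = √1.6 ≈ 1.265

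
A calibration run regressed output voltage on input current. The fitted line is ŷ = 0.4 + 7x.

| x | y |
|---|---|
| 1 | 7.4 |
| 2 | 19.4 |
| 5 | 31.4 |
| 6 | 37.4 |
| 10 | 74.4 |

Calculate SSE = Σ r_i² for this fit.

SSE = 82

x=1: ŷ = 0.4 + 7·1 = 7.4; r = 7.4 − 7.4 = 0
x=2: ŷ = 0.4 + 7·2 = 14.4; r = 19.4 − 14.4 = 5
x=5: ŷ = 0.4 + 7·5 = 35.4; r = 31.4 − 35.4 = -4
x=6: ŷ = 0.4 + 7·6 = 42.4; r = 37.4 − 42.4 = -5
x=10: ŷ = 0.4 + 7·10 = 70.4; r = 74.4 − 70.4 = 4
SSE = 0 + 25 + 16 + 25 + 16 = 82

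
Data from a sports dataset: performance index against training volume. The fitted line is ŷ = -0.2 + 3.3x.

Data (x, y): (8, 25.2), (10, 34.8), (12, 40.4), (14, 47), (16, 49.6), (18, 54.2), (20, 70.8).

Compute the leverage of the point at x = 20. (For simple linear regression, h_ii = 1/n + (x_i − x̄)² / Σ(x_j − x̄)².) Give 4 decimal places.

x̄ = (8 + 10 + 12 + 14 + 16 + 18 + 20)/7 = 14
Σ(x − x̄)² = 36 + 16 + 4 + 0 + 4 + 16 + 36 = 112
h = 1/7 + (6)²/112 = 0.142857 + 0.321429 = 0.4643

h = 0.4643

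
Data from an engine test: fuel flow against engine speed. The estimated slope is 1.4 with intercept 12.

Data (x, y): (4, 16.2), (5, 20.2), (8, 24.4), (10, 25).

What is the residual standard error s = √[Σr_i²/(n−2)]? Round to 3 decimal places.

x=4: ŷ = 12 + 1.4·4 = 17.6; r = 16.2 − 17.6 = -1.4
x=5: ŷ = 12 + 1.4·5 = 19; r = 20.2 − 19 = 1.2
x=8: ŷ = 12 + 1.4·8 = 23.2; r = 24.4 − 23.2 = 1.2
x=10: ŷ = 12 + 1.4·10 = 26; r = 25 − 26 = -1
SSE = 1.96 + 1.44 + 1.44 + 1 = 5.84
s = √(5.84/2) = √2.92 ≈ 1.709

s = 1.709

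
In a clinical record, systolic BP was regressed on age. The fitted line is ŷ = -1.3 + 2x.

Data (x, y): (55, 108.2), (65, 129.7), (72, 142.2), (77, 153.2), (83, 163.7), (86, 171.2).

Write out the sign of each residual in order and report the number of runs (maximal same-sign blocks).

x=55: ŷ = -1.3 + 2·55 = 108.7; e = 108.2 − 108.7 = -0.5
x=65: ŷ = -1.3 + 2·65 = 128.7; e = 129.7 − 128.7 = 1
x=72: ŷ = -1.3 + 2·72 = 142.7; e = 142.2 − 142.7 = -0.5
x=77: ŷ = -1.3 + 2·77 = 152.7; e = 153.2 − 152.7 = 0.5
x=83: ŷ = -1.3 + 2·83 = 164.7; e = 163.7 − 164.7 = -1
x=86: ŷ = -1.3 + 2·86 = 170.7; e = 171.2 − 170.7 = 0.5
Signs: − + − + − +
Runs: −×1, +×1, −×1, +×1, −×1, +×1 → 6

6 runs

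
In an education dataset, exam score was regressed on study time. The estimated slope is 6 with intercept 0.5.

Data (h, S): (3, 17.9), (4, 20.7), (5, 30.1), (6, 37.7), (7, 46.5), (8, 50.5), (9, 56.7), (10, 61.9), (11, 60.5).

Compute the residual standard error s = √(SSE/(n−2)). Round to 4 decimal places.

s = 3.3637

h=3: Ŝ = 0.5 + 6·3 = 18.5; e = 17.9 − 18.5 = -0.6
h=4: Ŝ = 0.5 + 6·4 = 24.5; e = 20.7 − 24.5 = -3.8
h=5: Ŝ = 0.5 + 6·5 = 30.5; e = 30.1 − 30.5 = -0.4
h=6: Ŝ = 0.5 + 6·6 = 36.5; e = 37.7 − 36.5 = 1.2
h=7: Ŝ = 0.5 + 6·7 = 42.5; e = 46.5 − 42.5 = 4
h=8: Ŝ = 0.5 + 6·8 = 48.5; e = 50.5 − 48.5 = 2
h=9: Ŝ = 0.5 + 6·9 = 54.5; e = 56.7 − 54.5 = 2.2
h=10: Ŝ = 0.5 + 6·10 = 60.5; e = 61.9 − 60.5 = 1.4
h=11: Ŝ = 0.5 + 6·11 = 66.5; e = 60.5 − 66.5 = -6
SSE = 0.36 + 14.44 + 0.16 + 1.44 + 16 + 4 + 4.84 + 1.96 + 36 = 79.2
s = √(79.2/7) = √11.3143 ≈ 3.3637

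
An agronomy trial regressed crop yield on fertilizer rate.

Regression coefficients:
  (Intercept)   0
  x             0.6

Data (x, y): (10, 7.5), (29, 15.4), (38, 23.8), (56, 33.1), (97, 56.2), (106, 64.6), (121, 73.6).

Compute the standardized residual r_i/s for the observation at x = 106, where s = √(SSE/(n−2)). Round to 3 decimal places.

0.609

x=10: ŷ = 0.6·10 = 6; r = 7.5 − 6 = 1.5
x=29: ŷ = 0.6·29 = 17.4; r = 15.4 − 17.4 = -2
x=38: ŷ = 0.6·38 = 22.8; r = 23.8 − 22.8 = 1
x=56: ŷ = 0.6·56 = 33.6; r = 33.1 − 33.6 = -0.5
x=97: ŷ = 0.6·97 = 58.2; r = 56.2 − 58.2 = -2
x=106: ŷ = 0.6·106 = 63.6; r = 64.6 − 63.6 = 1
x=121: ŷ = 0.6·121 = 72.6; r = 73.6 − 72.6 = 1
SSE = 2.25 + 4 + 1 + 0.25 + 4 + 1 + 1 = 13.5
s = √(13.5/5) = 1.64317
r/s = 1 / 1.64317 = 0.609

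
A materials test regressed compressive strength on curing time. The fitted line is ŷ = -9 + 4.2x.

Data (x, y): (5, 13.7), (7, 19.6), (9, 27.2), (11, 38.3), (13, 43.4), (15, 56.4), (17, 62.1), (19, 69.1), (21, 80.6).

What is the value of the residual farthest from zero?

x=5: ŷ = -9 + 4.2·5 = 12; r = 13.7 − 12 = 1.7
x=7: ŷ = -9 + 4.2·7 = 20.4; r = 19.6 − 20.4 = -0.8
x=9: ŷ = -9 + 4.2·9 = 28.8; r = 27.2 − 28.8 = -1.6
x=11: ŷ = -9 + 4.2·11 = 37.2; r = 38.3 − 37.2 = 1.1
x=13: ŷ = -9 + 4.2·13 = 45.6; r = 43.4 − 45.6 = -2.2
x=15: ŷ = -9 + 4.2·15 = 54; r = 56.4 − 54 = 2.4
x=17: ŷ = -9 + 4.2·17 = 62.4; r = 62.1 − 62.4 = -0.3
x=19: ŷ = -9 + 4.2·19 = 70.8; r = 69.1 − 70.8 = -1.7
x=21: ŷ = -9 + 4.2·21 = 79.2; r = 80.6 − 79.2 = 1.4
Largest |r| is 2.4 at x = 15, residual 2.4.

r = 2.4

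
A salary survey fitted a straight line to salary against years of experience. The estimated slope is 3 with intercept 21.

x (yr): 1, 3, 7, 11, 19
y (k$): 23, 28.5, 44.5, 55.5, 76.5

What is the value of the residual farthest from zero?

x=1: ŷ = 21 + 3·1 = 24; e = 23 − 24 = -1
x=3: ŷ = 21 + 3·3 = 30; e = 28.5 − 30 = -1.5
x=7: ŷ = 21 + 3·7 = 42; e = 44.5 − 42 = 2.5
x=11: ŷ = 21 + 3·11 = 54; e = 55.5 − 54 = 1.5
x=19: ŷ = 21 + 3·19 = 78; e = 76.5 − 78 = -1.5
Largest |e| is 2.5 at x = 7, residual 2.5.

e = 2.5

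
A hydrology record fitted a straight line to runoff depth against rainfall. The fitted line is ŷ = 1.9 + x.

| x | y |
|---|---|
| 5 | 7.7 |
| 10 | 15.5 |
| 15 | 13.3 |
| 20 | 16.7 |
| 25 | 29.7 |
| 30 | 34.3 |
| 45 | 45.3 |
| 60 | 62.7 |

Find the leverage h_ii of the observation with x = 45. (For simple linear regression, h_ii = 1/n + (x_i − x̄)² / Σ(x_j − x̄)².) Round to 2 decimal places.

x̄ = (5 + 10 + 15 + 20 + 25 + 30 + 45 + 60)/8 = 26.25
Σ(x − x̄)² = 451.562 + 264.062 + 126.562 + 39.0625 + 1.5625 + 14.0625 + 351.562 + 1139.06 = 2387.5
h = 1/8 + (18.75)²/2387.5 = 0.125 + 0.147251 = 0.27

h = 0.27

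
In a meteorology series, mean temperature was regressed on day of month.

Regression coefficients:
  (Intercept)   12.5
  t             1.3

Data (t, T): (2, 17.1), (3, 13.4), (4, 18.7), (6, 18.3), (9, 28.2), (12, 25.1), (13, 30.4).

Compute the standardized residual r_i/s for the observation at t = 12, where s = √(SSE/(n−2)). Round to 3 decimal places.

t=2: ŷ = 12.5 + 1.3·2 = 15.1; r = 17.1 − 15.1 = 2
t=3: ŷ = 12.5 + 1.3·3 = 16.4; r = 13.4 − 16.4 = -3
t=4: ŷ = 12.5 + 1.3·4 = 17.7; r = 18.7 − 17.7 = 1
t=6: ŷ = 12.5 + 1.3·6 = 20.3; r = 18.3 − 20.3 = -2
t=9: ŷ = 12.5 + 1.3·9 = 24.2; r = 28.2 − 24.2 = 4
t=12: ŷ = 12.5 + 1.3·12 = 28.1; r = 25.1 − 28.1 = -3
t=13: ŷ = 12.5 + 1.3·13 = 29.4; r = 30.4 − 29.4 = 1
SSE = 4 + 9 + 1 + 4 + 16 + 9 + 1 = 44
s = √(44/5) = 2.96648
r/s = -3 / 2.96648 = -1.011

-1.011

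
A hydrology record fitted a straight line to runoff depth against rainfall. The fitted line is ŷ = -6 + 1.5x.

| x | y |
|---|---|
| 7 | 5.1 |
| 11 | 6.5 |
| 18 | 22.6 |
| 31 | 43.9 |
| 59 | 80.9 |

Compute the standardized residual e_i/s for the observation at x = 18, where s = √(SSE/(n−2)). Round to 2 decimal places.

x=7: ŷ = -6 + 1.5·7 = 4.5; e = 5.1 − 4.5 = 0.6
x=11: ŷ = -6 + 1.5·11 = 10.5; e = 6.5 − 10.5 = -4
x=18: ŷ = -6 + 1.5·18 = 21; e = 22.6 − 21 = 1.6
x=31: ŷ = -6 + 1.5·31 = 40.5; e = 43.9 − 40.5 = 3.4
x=59: ŷ = -6 + 1.5·59 = 82.5; e = 80.9 − 82.5 = -1.6
SSE = 0.36 + 16 + 2.56 + 11.56 + 2.56 = 33.04
s = √(33.04/3) = 3.31863
e/s = 1.6 / 3.31863 = 0.48

0.48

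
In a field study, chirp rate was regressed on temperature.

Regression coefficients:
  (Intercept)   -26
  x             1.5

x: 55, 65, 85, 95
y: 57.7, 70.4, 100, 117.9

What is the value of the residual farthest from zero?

e = -1.5

x=55: ŷ = -26 + 1.5·55 = 56.5; e = 57.7 − 56.5 = 1.2
x=65: ŷ = -26 + 1.5·65 = 71.5; e = 70.4 − 71.5 = -1.1
x=85: ŷ = -26 + 1.5·85 = 101.5; e = 100 − 101.5 = -1.5
x=95: ŷ = -26 + 1.5·95 = 116.5; e = 117.9 − 116.5 = 1.4
Largest |e| is 1.5 at x = 85, residual -1.5.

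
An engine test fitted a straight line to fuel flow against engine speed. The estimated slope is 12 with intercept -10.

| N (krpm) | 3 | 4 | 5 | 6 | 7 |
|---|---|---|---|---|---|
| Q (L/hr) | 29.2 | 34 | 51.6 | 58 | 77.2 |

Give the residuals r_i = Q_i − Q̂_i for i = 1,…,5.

N=3: Q̂ = -10 + 12·3 = 26; r = 29.2 − 26 = 3.2
N=4: Q̂ = -10 + 12·4 = 38; r = 34 − 38 = -4
N=5: Q̂ = -10 + 12·5 = 50; r = 51.6 − 50 = 1.6
N=6: Q̂ = -10 + 12·6 = 62; r = 58 − 62 = -4
N=7: Q̂ = -10 + 12·7 = 74; r = 77.2 − 74 = 3.2

3.2, -4, 1.6, -4, 3.2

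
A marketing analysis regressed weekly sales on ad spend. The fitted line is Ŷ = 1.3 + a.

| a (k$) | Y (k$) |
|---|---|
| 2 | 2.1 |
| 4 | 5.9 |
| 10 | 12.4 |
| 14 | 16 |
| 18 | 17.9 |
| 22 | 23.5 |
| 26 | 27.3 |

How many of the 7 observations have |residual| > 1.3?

1

a=2: Ŷ = 1.3 + 2 = 3.3; r = 2.1 − 3.3 = -1.2
a=4: Ŷ = 1.3 + 4 = 5.3; r = 5.9 − 5.3 = 0.6
a=10: Ŷ = 1.3 + 10 = 11.3; r = 12.4 − 11.3 = 1.1
a=14: Ŷ = 1.3 + 14 = 15.3; r = 16 − 15.3 = 0.7
a=18: Ŷ = 1.3 + 18 = 19.3; r = 17.9 − 19.3 = -1.4
a=22: Ŷ = 1.3 + 22 = 23.3; r = 23.5 − 23.3 = 0.2
a=26: Ŷ = 1.3 + 26 = 27.3; r = 27.3 − 27.3 = 0
|r| > 1.3: a=18 (|r|=1.4) → 1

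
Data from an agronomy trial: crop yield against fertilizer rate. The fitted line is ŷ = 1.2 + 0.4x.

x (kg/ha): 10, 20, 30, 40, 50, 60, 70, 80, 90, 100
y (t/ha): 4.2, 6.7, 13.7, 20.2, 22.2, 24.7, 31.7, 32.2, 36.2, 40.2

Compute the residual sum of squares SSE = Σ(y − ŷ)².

x=10: ŷ = 1.2 + 0.4·10 = 5.2; e = 4.2 − 5.2 = -1
x=20: ŷ = 1.2 + 0.4·20 = 9.2; e = 6.7 − 9.2 = -2.5
x=30: ŷ = 1.2 + 0.4·30 = 13.2; e = 13.7 − 13.2 = 0.5
x=40: ŷ = 1.2 + 0.4·40 = 17.2; e = 20.2 − 17.2 = 3
x=50: ŷ = 1.2 + 0.4·50 = 21.2; e = 22.2 − 21.2 = 1
x=60: ŷ = 1.2 + 0.4·60 = 25.2; e = 24.7 − 25.2 = -0.5
x=70: ŷ = 1.2 + 0.4·70 = 29.2; e = 31.7 − 29.2 = 2.5
x=80: ŷ = 1.2 + 0.4·80 = 33.2; e = 32.2 − 33.2 = -1
x=90: ŷ = 1.2 + 0.4·90 = 37.2; e = 36.2 − 37.2 = -1
x=100: ŷ = 1.2 + 0.4·100 = 41.2; e = 40.2 − 41.2 = -1
SSE = 1 + 6.25 + 0.25 + 9 + 1 + 0.25 + 6.25 + 1 + 1 + 1 = 27

SSE = 27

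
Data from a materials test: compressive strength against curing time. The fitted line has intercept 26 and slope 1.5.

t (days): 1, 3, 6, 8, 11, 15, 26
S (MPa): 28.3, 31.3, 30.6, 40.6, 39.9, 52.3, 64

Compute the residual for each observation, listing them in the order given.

0.8, 0.8, -4.4, 2.6, -2.6, 3.8, -1

t=1: Ŝ = 26 + 1.5·1 = 27.5; r = 28.3 − 27.5 = 0.8
t=3: Ŝ = 26 + 1.5·3 = 30.5; r = 31.3 − 30.5 = 0.8
t=6: Ŝ = 26 + 1.5·6 = 35; r = 30.6 − 35 = -4.4
t=8: Ŝ = 26 + 1.5·8 = 38; r = 40.6 − 38 = 2.6
t=11: Ŝ = 26 + 1.5·11 = 42.5; r = 39.9 − 42.5 = -2.6
t=15: Ŝ = 26 + 1.5·15 = 48.5; r = 52.3 − 48.5 = 3.8
t=26: Ŝ = 26 + 1.5·26 = 65; r = 64 − 65 = -1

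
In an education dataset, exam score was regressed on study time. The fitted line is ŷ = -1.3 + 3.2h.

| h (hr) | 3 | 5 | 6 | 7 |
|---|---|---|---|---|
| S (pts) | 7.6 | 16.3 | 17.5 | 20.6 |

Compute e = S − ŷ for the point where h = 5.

e = 1.6

ŷ = -1.3 + 3.2·5 = 14.7
e = 16.3 − 14.7 = 1.6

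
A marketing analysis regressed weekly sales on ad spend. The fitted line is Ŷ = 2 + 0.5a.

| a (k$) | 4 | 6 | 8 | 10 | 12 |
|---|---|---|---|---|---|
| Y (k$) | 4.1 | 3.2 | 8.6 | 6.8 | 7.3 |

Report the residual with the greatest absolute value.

a=4: Ŷ = 2 + 0.5·4 = 4; r = 4.1 − 4 = 0.1
a=6: Ŷ = 2 + 0.5·6 = 5; r = 3.2 − 5 = -1.8
a=8: Ŷ = 2 + 0.5·8 = 6; r = 8.6 − 6 = 2.6
a=10: Ŷ = 2 + 0.5·10 = 7; r = 6.8 − 7 = -0.2
a=12: Ŷ = 2 + 0.5·12 = 8; r = 7.3 − 8 = -0.7
Largest |r| is 2.6 at a = 8, residual 2.6.

r = 2.6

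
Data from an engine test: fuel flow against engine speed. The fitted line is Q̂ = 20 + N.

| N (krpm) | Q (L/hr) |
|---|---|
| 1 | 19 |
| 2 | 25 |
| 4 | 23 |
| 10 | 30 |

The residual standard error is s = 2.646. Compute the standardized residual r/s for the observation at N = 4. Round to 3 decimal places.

Q̂ = 20 + 4 = 24
r = 23 − 24 = -1
r/s = -1 / 2.646 = -0.378

-0.378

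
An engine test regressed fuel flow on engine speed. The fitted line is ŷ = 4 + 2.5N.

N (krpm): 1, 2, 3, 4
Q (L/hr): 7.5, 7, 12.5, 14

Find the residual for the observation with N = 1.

ŷ = 4 + 2.5·1 = 6.5
r = 7.5 − 6.5 = 1

r = 1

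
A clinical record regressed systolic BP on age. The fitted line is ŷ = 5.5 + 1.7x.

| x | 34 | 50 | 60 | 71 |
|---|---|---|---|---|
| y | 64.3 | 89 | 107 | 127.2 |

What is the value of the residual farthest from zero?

e = -1.5

x=34: ŷ = 5.5 + 1.7·34 = 63.3; e = 64.3 − 63.3 = 1
x=50: ŷ = 5.5 + 1.7·50 = 90.5; e = 89 − 90.5 = -1.5
x=60: ŷ = 5.5 + 1.7·60 = 107.5; e = 107 − 107.5 = -0.5
x=71: ŷ = 5.5 + 1.7·71 = 126.2; e = 127.2 − 126.2 = 1
Largest |e| is 1.5 at x = 50, residual -1.5.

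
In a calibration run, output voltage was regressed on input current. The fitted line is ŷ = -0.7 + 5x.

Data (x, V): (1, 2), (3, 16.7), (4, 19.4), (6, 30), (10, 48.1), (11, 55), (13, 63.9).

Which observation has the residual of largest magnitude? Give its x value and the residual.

x=1: ŷ = -0.7 + 5·1 = 4.3; e = 2 − 4.3 = -2.3
x=3: ŷ = -0.7 + 5·3 = 14.3; e = 16.7 − 14.3 = 2.4
x=4: ŷ = -0.7 + 5·4 = 19.3; e = 19.4 − 19.3 = 0.1
x=6: ŷ = -0.7 + 5·6 = 29.3; e = 30 − 29.3 = 0.7
x=10: ŷ = -0.7 + 5·10 = 49.3; e = 48.1 − 49.3 = -1.2
x=11: ŷ = -0.7 + 5·11 = 54.3; e = 55 − 54.3 = 0.7
x=13: ŷ = -0.7 + 5·13 = 64.3; e = 63.9 − 64.3 = -0.4
Largest |e| is 2.4 at x = 3, residual 2.4.

x = 3, e = 2.4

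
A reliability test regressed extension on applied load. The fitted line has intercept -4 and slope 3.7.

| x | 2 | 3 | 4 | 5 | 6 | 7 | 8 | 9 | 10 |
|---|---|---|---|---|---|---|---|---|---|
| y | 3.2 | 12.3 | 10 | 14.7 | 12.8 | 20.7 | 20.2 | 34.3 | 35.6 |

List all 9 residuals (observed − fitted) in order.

-0.2, 5.2, -0.8, 0.2, -5.4, -1.2, -5.4, 5, 2.6

x=2: ŷ = -4 + 3.7·2 = 3.4; r = 3.2 − 3.4 = -0.2
x=3: ŷ = -4 + 3.7·3 = 7.1; r = 12.3 − 7.1 = 5.2
x=4: ŷ = -4 + 3.7·4 = 10.8; r = 10 − 10.8 = -0.8
x=5: ŷ = -4 + 3.7·5 = 14.5; r = 14.7 − 14.5 = 0.2
x=6: ŷ = -4 + 3.7·6 = 18.2; r = 12.8 − 18.2 = -5.4
x=7: ŷ = -4 + 3.7·7 = 21.9; r = 20.7 − 21.9 = -1.2
x=8: ŷ = -4 + 3.7·8 = 25.6; r = 20.2 − 25.6 = -5.4
x=9: ŷ = -4 + 3.7·9 = 29.3; r = 34.3 − 29.3 = 5
x=10: ŷ = -4 + 3.7·10 = 33; r = 35.6 − 33 = 2.6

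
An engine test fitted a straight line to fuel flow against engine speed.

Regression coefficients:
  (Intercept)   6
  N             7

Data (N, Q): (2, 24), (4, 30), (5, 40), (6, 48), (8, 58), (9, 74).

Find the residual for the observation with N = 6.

Q̂ = 6 + 7·6 = 48
r = 48 − 48 = 0

r = 0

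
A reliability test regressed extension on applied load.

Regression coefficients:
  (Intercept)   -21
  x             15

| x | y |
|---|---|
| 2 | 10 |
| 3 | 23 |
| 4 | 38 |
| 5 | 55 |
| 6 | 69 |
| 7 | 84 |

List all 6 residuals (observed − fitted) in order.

x=2: ŷ = -21 + 15·2 = 9; r = 10 − 9 = 1
x=3: ŷ = -21 + 15·3 = 24; r = 23 − 24 = -1
x=4: ŷ = -21 + 15·4 = 39; r = 38 − 39 = -1
x=5: ŷ = -21 + 15·5 = 54; r = 55 − 54 = 1
x=6: ŷ = -21 + 15·6 = 69; r = 69 − 69 = 0
x=7: ŷ = -21 + 15·7 = 84; r = 84 − 84 = 0

1, -1, -1, 1, 0, 0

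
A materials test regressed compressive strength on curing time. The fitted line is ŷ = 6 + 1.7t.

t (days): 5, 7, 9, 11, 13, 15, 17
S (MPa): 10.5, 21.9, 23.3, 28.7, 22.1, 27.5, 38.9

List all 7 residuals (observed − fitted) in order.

-4, 4, 2, 4, -6, -4, 4

t=5: ŷ = 6 + 1.7·5 = 14.5; e = 10.5 − 14.5 = -4
t=7: ŷ = 6 + 1.7·7 = 17.9; e = 21.9 − 17.9 = 4
t=9: ŷ = 6 + 1.7·9 = 21.3; e = 23.3 − 21.3 = 2
t=11: ŷ = 6 + 1.7·11 = 24.7; e = 28.7 − 24.7 = 4
t=13: ŷ = 6 + 1.7·13 = 28.1; e = 22.1 − 28.1 = -6
t=15: ŷ = 6 + 1.7·15 = 31.5; e = 27.5 − 31.5 = -4
t=17: ŷ = 6 + 1.7·17 = 34.9; e = 38.9 − 34.9 = 4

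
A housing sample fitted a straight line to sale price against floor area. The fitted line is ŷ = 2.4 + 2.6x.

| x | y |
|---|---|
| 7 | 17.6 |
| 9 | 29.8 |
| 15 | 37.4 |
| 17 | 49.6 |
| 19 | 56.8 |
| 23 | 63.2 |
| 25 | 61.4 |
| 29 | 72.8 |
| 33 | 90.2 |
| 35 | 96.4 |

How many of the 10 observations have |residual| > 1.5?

9

x=7: ŷ = 2.4 + 2.6·7 = 20.6; e = 17.6 − 20.6 = -3
x=9: ŷ = 2.4 + 2.6·9 = 25.8; e = 29.8 − 25.8 = 4
x=15: ŷ = 2.4 + 2.6·15 = 41.4; e = 37.4 − 41.4 = -4
x=17: ŷ = 2.4 + 2.6·17 = 46.6; e = 49.6 − 46.6 = 3
x=19: ŷ = 2.4 + 2.6·19 = 51.8; e = 56.8 − 51.8 = 5
x=23: ŷ = 2.4 + 2.6·23 = 62.2; e = 63.2 − 62.2 = 1
x=25: ŷ = 2.4 + 2.6·25 = 67.4; e = 61.4 − 67.4 = -6
x=29: ŷ = 2.4 + 2.6·29 = 77.8; e = 72.8 − 77.8 = -5
x=33: ŷ = 2.4 + 2.6·33 = 88.2; e = 90.2 − 88.2 = 2
x=35: ŷ = 2.4 + 2.6·35 = 93.4; e = 96.4 − 93.4 = 3
|e| > 1.5: x=7 (|e|=3), x=9 (|e|=4), x=15 (|e|=4), x=17 (|e|=3), x=19 (|e|=5), x=25 (|e|=6), x=29 (|e|=5), x=33 (|e|=2), x=35 (|e|=3) → 9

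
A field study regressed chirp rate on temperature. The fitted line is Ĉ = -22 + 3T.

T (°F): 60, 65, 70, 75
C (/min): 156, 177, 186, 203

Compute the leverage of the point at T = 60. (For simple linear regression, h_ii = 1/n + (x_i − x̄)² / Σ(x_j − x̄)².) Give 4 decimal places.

h = 0.7000

T̄ = (60 + 65 + 70 + 75)/4 = 67.5
Σ(T − T̄)² = 56.25 + 6.25 + 6.25 + 56.25 = 125
h = 1/4 + (-7.5)²/125 = 0.25 + 0.45 = 0.7000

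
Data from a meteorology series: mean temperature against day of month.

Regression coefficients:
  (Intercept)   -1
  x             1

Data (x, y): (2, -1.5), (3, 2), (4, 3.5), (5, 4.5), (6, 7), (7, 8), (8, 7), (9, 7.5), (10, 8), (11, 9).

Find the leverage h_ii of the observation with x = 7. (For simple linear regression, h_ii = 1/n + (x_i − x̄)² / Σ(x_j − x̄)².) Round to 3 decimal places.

h = 0.103

x̄ = (2 + 3 + 4 + 5 + 6 + 7 + 8 + 9 + 10 + 11)/10 = 6.5
Σ(x − x̄)² = 20.25 + 12.25 + 6.25 + 2.25 + 0.25 + 0.25 + 2.25 + 6.25 + 12.25 + 20.25 = 82.5
h = 1/10 + (0.5)²/82.5 = 0.1 + 0.0030303 = 0.103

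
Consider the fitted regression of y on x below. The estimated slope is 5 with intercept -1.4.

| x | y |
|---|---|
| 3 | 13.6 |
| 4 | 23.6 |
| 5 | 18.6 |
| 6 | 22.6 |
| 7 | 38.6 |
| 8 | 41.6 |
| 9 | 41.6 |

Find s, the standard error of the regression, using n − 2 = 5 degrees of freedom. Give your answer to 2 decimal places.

x=3: ŷ = -1.4 + 5·3 = 13.6; r = 13.6 − 13.6 = 0
x=4: ŷ = -1.4 + 5·4 = 18.6; r = 23.6 − 18.6 = 5
x=5: ŷ = -1.4 + 5·5 = 23.6; r = 18.6 − 23.6 = -5
x=6: ŷ = -1.4 + 5·6 = 28.6; r = 22.6 − 28.6 = -6
x=7: ŷ = -1.4 + 5·7 = 33.6; r = 38.6 − 33.6 = 5
x=8: ŷ = -1.4 + 5·8 = 38.6; r = 41.6 − 38.6 = 3
x=9: ŷ = -1.4 + 5·9 = 43.6; r = 41.6 − 43.6 = -2
SSE = 0 + 25 + 25 + 36 + 25 + 9 + 4 = 124
s = √(124/5) = √24.8 ≈ 4.98

s = 4.98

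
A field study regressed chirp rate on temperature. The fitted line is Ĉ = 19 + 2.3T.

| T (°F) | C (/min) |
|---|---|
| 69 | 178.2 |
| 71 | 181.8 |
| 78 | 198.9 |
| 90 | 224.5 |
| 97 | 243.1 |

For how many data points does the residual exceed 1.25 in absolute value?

1

T=69: Ĉ = 19 + 2.3·69 = 177.7; e = 178.2 − 177.7 = 0.5
T=71: Ĉ = 19 + 2.3·71 = 182.3; e = 181.8 − 182.3 = -0.5
T=78: Ĉ = 19 + 2.3·78 = 198.4; e = 198.9 − 198.4 = 0.5
T=90: Ĉ = 19 + 2.3·90 = 226; e = 224.5 − 226 = -1.5
T=97: Ĉ = 19 + 2.3·97 = 242.1; e = 243.1 − 242.1 = 1
|e| > 1.25: T=90 (|e|=1.5) → 1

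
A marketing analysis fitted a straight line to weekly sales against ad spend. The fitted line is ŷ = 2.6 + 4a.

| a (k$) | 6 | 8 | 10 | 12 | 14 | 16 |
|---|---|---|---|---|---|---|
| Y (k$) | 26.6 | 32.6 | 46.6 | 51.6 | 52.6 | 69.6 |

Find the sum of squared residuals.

a=6: ŷ = 2.6 + 4·6 = 26.6; r = 26.6 − 26.6 = 0
a=8: ŷ = 2.6 + 4·8 = 34.6; r = 32.6 − 34.6 = -2
a=10: ŷ = 2.6 + 4·10 = 42.6; r = 46.6 − 42.6 = 4
a=12: ŷ = 2.6 + 4·12 = 50.6; r = 51.6 − 50.6 = 1
a=14: ŷ = 2.6 + 4·14 = 58.6; r = 52.6 − 58.6 = -6
a=16: ŷ = 2.6 + 4·16 = 66.6; r = 69.6 − 66.6 = 3
SSE = 0 + 4 + 16 + 1 + 36 + 9 = 66

SSE = 66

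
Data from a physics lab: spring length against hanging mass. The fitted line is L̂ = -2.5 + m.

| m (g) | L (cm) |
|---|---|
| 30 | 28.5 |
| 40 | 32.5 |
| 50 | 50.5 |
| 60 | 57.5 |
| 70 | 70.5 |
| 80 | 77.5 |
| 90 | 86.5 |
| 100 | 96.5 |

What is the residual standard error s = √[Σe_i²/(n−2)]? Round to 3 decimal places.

s = 2.769

m=30: L̂ = -2.5 + 30 = 27.5; e = 28.5 − 27.5 = 1
m=40: L̂ = -2.5 + 40 = 37.5; e = 32.5 − 37.5 = -5
m=50: L̂ = -2.5 + 50 = 47.5; e = 50.5 − 47.5 = 3
m=60: L̂ = -2.5 + 60 = 57.5; e = 57.5 − 57.5 = 0
m=70: L̂ = -2.5 + 70 = 67.5; e = 70.5 − 67.5 = 3
m=80: L̂ = -2.5 + 80 = 77.5; e = 77.5 − 77.5 = 0
m=90: L̂ = -2.5 + 90 = 87.5; e = 86.5 − 87.5 = -1
m=100: L̂ = -2.5 + 100 = 97.5; e = 96.5 − 97.5 = -1
SSE = 1 + 25 + 9 + 0 + 9 + 0 + 1 + 1 = 46
s = √(46/6) = √7.66667 ≈ 2.769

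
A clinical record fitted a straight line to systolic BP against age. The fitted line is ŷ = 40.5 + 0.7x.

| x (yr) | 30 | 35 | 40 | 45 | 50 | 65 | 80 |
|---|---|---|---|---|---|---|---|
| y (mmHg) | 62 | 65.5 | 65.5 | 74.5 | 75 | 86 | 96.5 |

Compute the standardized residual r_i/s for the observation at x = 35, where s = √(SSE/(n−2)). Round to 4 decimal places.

x=30: ŷ = 40.5 + 0.7·30 = 61.5; r = 62 − 61.5 = 0.5
x=35: ŷ = 40.5 + 0.7·35 = 65; r = 65.5 − 65 = 0.5
x=40: ŷ = 40.5 + 0.7·40 = 68.5; r = 65.5 − 68.5 = -3
x=45: ŷ = 40.5 + 0.7·45 = 72; r = 74.5 − 72 = 2.5
x=50: ŷ = 40.5 + 0.7·50 = 75.5; r = 75 − 75.5 = -0.5
x=65: ŷ = 40.5 + 0.7·65 = 86; r = 86 − 86 = 0
x=80: ŷ = 40.5 + 0.7·80 = 96.5; r = 96.5 − 96.5 = 0
SSE = 0.25 + 0.25 + 9 + 6.25 + 0.25 + 0 + 0 = 16
s = √(16/5) = 1.78885
r/s = 0.5 / 1.78885 = 0.2795

0.2795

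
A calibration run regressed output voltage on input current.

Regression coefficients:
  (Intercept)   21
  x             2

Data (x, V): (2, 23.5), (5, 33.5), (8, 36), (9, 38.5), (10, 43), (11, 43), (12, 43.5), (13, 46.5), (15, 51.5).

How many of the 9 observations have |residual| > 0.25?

8

x=2: V̂ = 21 + 2·2 = 25; e = 23.5 − 25 = -1.5
x=5: V̂ = 21 + 2·5 = 31; e = 33.5 − 31 = 2.5
x=8: V̂ = 21 + 2·8 = 37; e = 36 − 37 = -1
x=9: V̂ = 21 + 2·9 = 39; e = 38.5 − 39 = -0.5
x=10: V̂ = 21 + 2·10 = 41; e = 43 − 41 = 2
x=11: V̂ = 21 + 2·11 = 43; e = 43 − 43 = 0
x=12: V̂ = 21 + 2·12 = 45; e = 43.5 − 45 = -1.5
x=13: V̂ = 21 + 2·13 = 47; e = 46.5 − 47 = -0.5
x=15: V̂ = 21 + 2·15 = 51; e = 51.5 − 51 = 0.5
|e| > 0.25: x=2 (|e|=1.5), x=5 (|e|=2.5), x=8 (|e|=1), x=9 (|e|=0.5), x=10 (|e|=2), x=12 (|e|=1.5), x=13 (|e|=0.5), x=15 (|e|=0.5) → 8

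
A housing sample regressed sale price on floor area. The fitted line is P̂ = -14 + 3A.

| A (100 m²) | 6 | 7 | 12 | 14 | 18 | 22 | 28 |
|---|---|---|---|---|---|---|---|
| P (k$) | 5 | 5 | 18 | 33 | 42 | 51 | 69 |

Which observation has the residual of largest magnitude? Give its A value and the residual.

A = 14, e = 5

A=6: P̂ = -14 + 3·6 = 4; e = 5 − 4 = 1
A=7: P̂ = -14 + 3·7 = 7; e = 5 − 7 = -2
A=12: P̂ = -14 + 3·12 = 22; e = 18 − 22 = -4
A=14: P̂ = -14 + 3·14 = 28; e = 33 − 28 = 5
A=18: P̂ = -14 + 3·18 = 40; e = 42 − 40 = 2
A=22: P̂ = -14 + 3·22 = 52; e = 51 − 52 = -1
A=28: P̂ = -14 + 3·28 = 70; e = 69 − 70 = -1
Largest |e| is 5 at A = 14, residual 5.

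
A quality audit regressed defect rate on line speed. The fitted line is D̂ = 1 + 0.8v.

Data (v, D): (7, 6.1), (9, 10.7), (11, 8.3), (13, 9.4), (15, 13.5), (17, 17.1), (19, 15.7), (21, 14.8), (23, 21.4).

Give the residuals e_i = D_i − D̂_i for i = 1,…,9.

-0.5, 2.5, -1.5, -2, 0.5, 2.5, -0.5, -3, 2

v=7: D̂ = 1 + 0.8·7 = 6.6; e = 6.1 − 6.6 = -0.5
v=9: D̂ = 1 + 0.8·9 = 8.2; e = 10.7 − 8.2 = 2.5
v=11: D̂ = 1 + 0.8·11 = 9.8; e = 8.3 − 9.8 = -1.5
v=13: D̂ = 1 + 0.8·13 = 11.4; e = 9.4 − 11.4 = -2
v=15: D̂ = 1 + 0.8·15 = 13; e = 13.5 − 13 = 0.5
v=17: D̂ = 1 + 0.8·17 = 14.6; e = 17.1 − 14.6 = 2.5
v=19: D̂ = 1 + 0.8·19 = 16.2; e = 15.7 − 16.2 = -0.5
v=21: D̂ = 1 + 0.8·21 = 17.8; e = 14.8 − 17.8 = -3
v=23: D̂ = 1 + 0.8·23 = 19.4; e = 21.4 − 19.4 = 2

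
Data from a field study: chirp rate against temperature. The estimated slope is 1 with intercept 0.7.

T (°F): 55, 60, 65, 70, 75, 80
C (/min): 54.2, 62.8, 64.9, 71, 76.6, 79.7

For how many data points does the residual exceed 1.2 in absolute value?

2

T=55: Ĉ = 0.7 + 55 = 55.7; r = 54.2 − 55.7 = -1.5
T=60: Ĉ = 0.7 + 60 = 60.7; r = 62.8 − 60.7 = 2.1
T=65: Ĉ = 0.7 + 65 = 65.7; r = 64.9 − 65.7 = -0.8
T=70: Ĉ = 0.7 + 70 = 70.7; r = 71 − 70.7 = 0.3
T=75: Ĉ = 0.7 + 75 = 75.7; r = 76.6 − 75.7 = 0.9
T=80: Ĉ = 0.7 + 80 = 80.7; r = 79.7 − 80.7 = -1
|r| > 1.2: T=55 (|r|=1.5), T=60 (|r|=2.1) → 2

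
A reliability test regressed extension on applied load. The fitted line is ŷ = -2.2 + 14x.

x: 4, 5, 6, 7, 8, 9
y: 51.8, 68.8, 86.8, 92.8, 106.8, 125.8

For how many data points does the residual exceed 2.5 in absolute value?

3

x=4: ŷ = -2.2 + 14·4 = 53.8; e = 51.8 − 53.8 = -2
x=5: ŷ = -2.2 + 14·5 = 67.8; e = 68.8 − 67.8 = 1
x=6: ŷ = -2.2 + 14·6 = 81.8; e = 86.8 − 81.8 = 5
x=7: ŷ = -2.2 + 14·7 = 95.8; e = 92.8 − 95.8 = -3
x=8: ŷ = -2.2 + 14·8 = 109.8; e = 106.8 − 109.8 = -3
x=9: ŷ = -2.2 + 14·9 = 123.8; e = 125.8 − 123.8 = 2
|e| > 2.5: x=6 (|e|=5), x=7 (|e|=3), x=8 (|e|=3) → 3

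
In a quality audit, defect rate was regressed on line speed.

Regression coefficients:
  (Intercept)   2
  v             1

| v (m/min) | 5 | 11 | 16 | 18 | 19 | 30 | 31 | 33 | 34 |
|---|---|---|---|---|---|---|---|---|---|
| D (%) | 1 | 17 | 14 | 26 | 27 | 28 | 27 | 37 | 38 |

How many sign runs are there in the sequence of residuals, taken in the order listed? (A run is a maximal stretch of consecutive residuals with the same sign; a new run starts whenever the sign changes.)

6 runs

v=5: D̂ = 2 + 5 = 7; r = 1 − 7 = -6
v=11: D̂ = 2 + 11 = 13; r = 17 − 13 = 4
v=16: D̂ = 2 + 16 = 18; r = 14 − 18 = -4
v=18: D̂ = 2 + 18 = 20; r = 26 − 20 = 6
v=19: D̂ = 2 + 19 = 21; r = 27 − 21 = 6
v=30: D̂ = 2 + 30 = 32; r = 28 − 32 = -4
v=31: D̂ = 2 + 31 = 33; r = 27 − 33 = -6
v=33: D̂ = 2 + 33 = 35; r = 37 − 35 = 2
v=34: D̂ = 2 + 34 = 36; r = 38 − 36 = 2
Signs: − + − + + − − + +
Runs: −×1, +×1, −×1, +×2, −×2, +×2 → 6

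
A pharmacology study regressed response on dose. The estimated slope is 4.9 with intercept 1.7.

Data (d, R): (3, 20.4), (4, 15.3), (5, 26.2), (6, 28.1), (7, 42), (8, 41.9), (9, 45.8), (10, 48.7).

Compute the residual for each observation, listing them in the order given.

4, -6, 0, -3, 6, 1, 0, -2

d=3: R̂ = 1.7 + 4.9·3 = 16.4; e = 20.4 − 16.4 = 4
d=4: R̂ = 1.7 + 4.9·4 = 21.3; e = 15.3 − 21.3 = -6
d=5: R̂ = 1.7 + 4.9·5 = 26.2; e = 26.2 − 26.2 = 0
d=6: R̂ = 1.7 + 4.9·6 = 31.1; e = 28.1 − 31.1 = -3
d=7: R̂ = 1.7 + 4.9·7 = 36; e = 42 − 36 = 6
d=8: R̂ = 1.7 + 4.9·8 = 40.9; e = 41.9 − 40.9 = 1
d=9: R̂ = 1.7 + 4.9·9 = 45.8; e = 45.8 − 45.8 = 0
d=10: R̂ = 1.7 + 4.9·10 = 50.7; e = 48.7 − 50.7 = -2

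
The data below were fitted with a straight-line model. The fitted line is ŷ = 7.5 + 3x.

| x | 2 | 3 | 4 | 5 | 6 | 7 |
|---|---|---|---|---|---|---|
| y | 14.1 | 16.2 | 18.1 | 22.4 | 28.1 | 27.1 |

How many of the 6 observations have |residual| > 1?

3

x=2: ŷ = 7.5 + 3·2 = 13.5; r = 14.1 − 13.5 = 0.6
x=3: ŷ = 7.5 + 3·3 = 16.5; r = 16.2 − 16.5 = -0.3
x=4: ŷ = 7.5 + 3·4 = 19.5; r = 18.1 − 19.5 = -1.4
x=5: ŷ = 7.5 + 3·5 = 22.5; r = 22.4 − 22.5 = -0.1
x=6: ŷ = 7.5 + 3·6 = 25.5; r = 28.1 − 25.5 = 2.6
x=7: ŷ = 7.5 + 3·7 = 28.5; r = 27.1 − 28.5 = -1.4
|r| > 1: x=4 (|r|=1.4), x=6 (|r|=2.6), x=7 (|r|=1.4) → 3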